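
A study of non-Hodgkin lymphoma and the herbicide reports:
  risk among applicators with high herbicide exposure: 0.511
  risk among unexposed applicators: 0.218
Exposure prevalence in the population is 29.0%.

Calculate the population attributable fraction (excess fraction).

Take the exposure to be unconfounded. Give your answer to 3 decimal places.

Let p₁ = 0.511, p₀ = 0.218.
Overall risk P(Y=1) = π·p₁ + (1−π)·p₀ = 0.29×0.511 + 0.71×0.218 = 0.30297.
Under exogeneity, PAF = [P(Y=1) − p₀] / P(Y=1).
PAF = (0.30297 − 0.218) / 0.30297 ≈ 0.2805

PAF ≈ 0.280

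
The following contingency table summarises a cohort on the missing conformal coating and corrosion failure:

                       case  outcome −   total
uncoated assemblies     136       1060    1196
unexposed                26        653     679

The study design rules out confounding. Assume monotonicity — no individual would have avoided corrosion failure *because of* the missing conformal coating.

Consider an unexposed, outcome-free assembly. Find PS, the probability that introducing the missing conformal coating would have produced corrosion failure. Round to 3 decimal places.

p₁ = P(outcome | exposed) = 136/1196 = 0.11371
p₀ = P(outcome | unexposed) = 26/679 = 0.038292
Under exogeneity and monotonicity, PS = (p₁ − p₀) / (1 − p₀).
PS = (0.11371 − 0.038292) / (1 − 0.038292) = 0.075421 / 0.96171 ≈ 0.0784

PS ≈ 0.078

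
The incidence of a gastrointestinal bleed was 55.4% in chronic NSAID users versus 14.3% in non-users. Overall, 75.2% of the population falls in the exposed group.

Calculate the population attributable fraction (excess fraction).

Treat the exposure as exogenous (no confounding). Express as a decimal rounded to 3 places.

PAF ≈ 0.684

p₁ = 0.554, p₀ = 0.143.
Overall risk P(Y=1) = π·p₁ + (1−π)·p₀ = 0.752×0.554 + 0.248×0.143 = 0.45207.
Under exogeneity, PAF = [P(Y=1) − p₀] / P(Y=1).
PAF = (0.45207 − 0.143) / 0.45207 ≈ 0.6837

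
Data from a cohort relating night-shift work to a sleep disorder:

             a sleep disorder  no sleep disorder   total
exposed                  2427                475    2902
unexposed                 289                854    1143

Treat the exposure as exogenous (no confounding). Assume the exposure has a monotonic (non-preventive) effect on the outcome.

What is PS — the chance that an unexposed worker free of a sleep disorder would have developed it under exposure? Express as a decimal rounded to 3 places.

PS ≈ 0.781

p₁ = P(outcome | exposed) = 2427/2902 = 0.83632
p₀ = P(outcome | unexposed) = 289/1143 = 0.25284
Under exogeneity and monotonicity, PS = (p₁ − p₀)/(1 − p₀).
PS = (0.83632 − 0.25284) / 0.74716 ≈ 0.7809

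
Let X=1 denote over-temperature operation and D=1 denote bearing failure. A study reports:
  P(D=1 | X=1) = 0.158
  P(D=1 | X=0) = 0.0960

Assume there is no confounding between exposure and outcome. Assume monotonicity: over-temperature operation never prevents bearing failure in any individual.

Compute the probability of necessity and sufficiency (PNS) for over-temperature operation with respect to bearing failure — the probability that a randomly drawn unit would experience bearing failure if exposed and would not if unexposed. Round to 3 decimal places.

Let p₁ = 0.158, p₀ = 0.096.
Under exogeneity and monotonicity, PNS = p₁ − p₀.
PNS = 0.158 − 0.096 = 0.062

PNS ≈ 0.062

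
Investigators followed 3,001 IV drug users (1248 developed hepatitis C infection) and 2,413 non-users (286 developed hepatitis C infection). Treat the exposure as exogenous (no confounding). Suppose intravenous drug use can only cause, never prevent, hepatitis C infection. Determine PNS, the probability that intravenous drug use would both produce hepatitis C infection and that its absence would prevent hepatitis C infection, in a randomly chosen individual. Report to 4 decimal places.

p₁ = P(outcome | exposed) = 1248/3001 = 0.41586
p₀ = P(outcome | unexposed) = 286/2413 = 0.11852
Under exogeneity and monotonicity, PNS = p₁ − p₀.
PNS = 0.41586 − 0.11852 = 0.29734

PNS ≈ 0.2973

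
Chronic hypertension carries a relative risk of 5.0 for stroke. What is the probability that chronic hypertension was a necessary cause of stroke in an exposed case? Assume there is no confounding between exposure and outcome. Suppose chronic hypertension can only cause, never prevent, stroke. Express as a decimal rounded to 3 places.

PN ≈ 0.800

Under exogeneity and monotonicity, PN = (RR − 1) / RR = 1 − 1/RR.
PN = (5.0 − 1) / 5.0 = 4 / 5.0 ≈ 0.8000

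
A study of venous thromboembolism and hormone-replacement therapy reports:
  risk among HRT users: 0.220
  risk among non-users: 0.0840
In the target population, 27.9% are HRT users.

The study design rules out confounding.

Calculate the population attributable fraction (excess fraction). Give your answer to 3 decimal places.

Let p₁ = 0.22, p₀ = 0.084.
Overall risk P(Y=1) = π·p₁ + (1−π)·p₀ = 0.279×0.22 + 0.721×0.084 = 0.12194.
Under exogeneity, PAF = [P(Y=1) − p₀] / P(Y=1).
PAF = (0.12194 − 0.084) / 0.12194 ≈ 0.3112

PAF ≈ 0.311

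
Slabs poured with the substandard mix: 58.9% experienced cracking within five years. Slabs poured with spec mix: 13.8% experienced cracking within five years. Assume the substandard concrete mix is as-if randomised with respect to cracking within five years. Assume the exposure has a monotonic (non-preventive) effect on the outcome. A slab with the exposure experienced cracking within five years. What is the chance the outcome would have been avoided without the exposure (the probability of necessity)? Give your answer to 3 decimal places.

p₁ = 0.589, p₀ = 0.138.
Under exogeneity and monotonicity, PN = (p₁ − p₀) / p₁.
PN = (0.589 − 0.138) / 0.589 = 0.451 / 0.589 ≈ 0.7657

PN ≈ 0.766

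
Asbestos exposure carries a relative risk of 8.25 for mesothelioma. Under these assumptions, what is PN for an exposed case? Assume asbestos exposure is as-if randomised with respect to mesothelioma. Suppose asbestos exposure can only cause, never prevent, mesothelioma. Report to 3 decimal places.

PN ≈ 0.879

Under exogeneity and monotonicity, PN = (RR − 1) / RR = 1 − 1/RR.
PN = (8.25 − 1) / 8.25 = 7.25 / 8.25 ≈ 0.8788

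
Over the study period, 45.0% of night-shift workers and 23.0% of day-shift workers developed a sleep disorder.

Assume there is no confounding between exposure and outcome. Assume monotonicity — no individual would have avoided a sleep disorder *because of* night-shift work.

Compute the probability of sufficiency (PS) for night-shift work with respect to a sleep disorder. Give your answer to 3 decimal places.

p₁ = 0.45, p₀ = 0.23.
Under exogeneity and monotonicity, PS = (p₁ − p₀) / (1 − p₀).
PS = (0.45 − 0.23) / (1 − 0.23) = 0.22 / 0.77 ≈ 0.2857

PS ≈ 0.286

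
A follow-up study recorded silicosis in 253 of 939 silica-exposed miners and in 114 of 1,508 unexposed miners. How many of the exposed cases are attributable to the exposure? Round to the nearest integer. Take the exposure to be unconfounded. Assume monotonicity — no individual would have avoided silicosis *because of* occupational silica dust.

p₁ = P(outcome | exposed) = 253/939 = 0.26944
p₀ = P(outcome | unexposed) = 114/1508 = 0.075597
PN = (p₁ − p₀)/p₁ = (0.26944 − 0.075597) / 0.26944 ≈ 0.71943.
Attributable cases ≈ PN × (exposed cases) = 0.71943 × 253 ≈ 182.01.

about 182 cases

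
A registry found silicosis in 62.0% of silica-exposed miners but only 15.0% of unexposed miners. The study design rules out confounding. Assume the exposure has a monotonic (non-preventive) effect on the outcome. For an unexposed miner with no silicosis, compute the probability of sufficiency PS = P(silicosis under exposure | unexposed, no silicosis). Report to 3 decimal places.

PS ≈ 0.553

p₁ = 0.62, p₀ = 0.15.
Under exogeneity and monotonicity, PS = (p₁ − p₀) / (1 − p₀).
PS = (0.62 − 0.15) / (1 − 0.15) = 0.47 / 0.85 ≈ 0.5529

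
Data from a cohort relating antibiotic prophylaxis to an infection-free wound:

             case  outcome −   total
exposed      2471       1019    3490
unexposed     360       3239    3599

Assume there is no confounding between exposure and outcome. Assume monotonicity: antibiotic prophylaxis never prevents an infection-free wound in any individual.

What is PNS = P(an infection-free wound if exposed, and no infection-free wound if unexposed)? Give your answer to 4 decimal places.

PNS ≈ 0.6080

p₁ = P(outcome | exposed) = 2471/3490 = 0.70802
p₀ = P(outcome | unexposed) = 360/3599 = 0.10003
Under exogeneity and monotonicity, PNS = p₁ − p₀.
PNS = 0.70802 − 0.10003 = 0.608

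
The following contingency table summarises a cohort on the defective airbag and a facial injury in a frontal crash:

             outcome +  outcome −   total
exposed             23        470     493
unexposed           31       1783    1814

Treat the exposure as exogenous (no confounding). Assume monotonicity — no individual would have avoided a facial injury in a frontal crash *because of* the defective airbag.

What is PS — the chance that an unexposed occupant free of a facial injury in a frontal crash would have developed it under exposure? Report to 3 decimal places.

p₁ = P(outcome | exposed) = 23/493 = 0.046653
p₀ = P(outcome | unexposed) = 31/1814 = 0.017089
Under exogeneity and monotonicity, PS = (p₁ − p₀) / (1 − p₀).
PS = (0.046653 − 0.017089) / (1 − 0.017089) = 0.029564 / 0.98291 ≈ 0.0301

PS ≈ 0.030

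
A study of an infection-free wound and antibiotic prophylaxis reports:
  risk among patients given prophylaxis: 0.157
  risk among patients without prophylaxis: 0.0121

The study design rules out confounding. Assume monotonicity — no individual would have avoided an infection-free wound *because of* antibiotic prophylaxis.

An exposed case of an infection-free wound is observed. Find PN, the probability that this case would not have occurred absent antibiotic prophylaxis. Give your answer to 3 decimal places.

Let p₁ = 0.157, p₀ = 0.0121.
Under exogeneity and monotonicity, PN = (p₁ − p₀) / p₁.
PN = (0.157 − 0.0121) / 0.157 = 0.1449 / 0.157 ≈ 0.9229

PN ≈ 0.923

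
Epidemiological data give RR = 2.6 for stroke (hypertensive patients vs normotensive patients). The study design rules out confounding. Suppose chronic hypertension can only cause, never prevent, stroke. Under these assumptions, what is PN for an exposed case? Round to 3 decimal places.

Under exogeneity and monotonicity, PN = (RR − 1) / RR = 1 − 1/RR.
PN = (2.6 − 1) / 2.6 = 1.6 / 2.6 ≈ 0.6154

PN ≈ 0.615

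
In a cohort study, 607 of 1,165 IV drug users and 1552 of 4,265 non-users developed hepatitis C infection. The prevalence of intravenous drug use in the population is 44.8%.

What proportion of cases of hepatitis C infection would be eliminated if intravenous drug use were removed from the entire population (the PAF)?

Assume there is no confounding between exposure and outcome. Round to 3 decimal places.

PAF ≈ 0.162

p₁ = P(outcome | exposed) = 607/1165 = 0.52103
p₀ = P(outcome | unexposed) = 1552/4265 = 0.36389
Overall risk P(Y=1) = π·p₁ + (1−π)·p₀ = 0.448×0.52103 + 0.552×0.36389 = 0.43429.
Under exogeneity, PAF = [P(Y=1) − p₀] / P(Y=1).
PAF = (0.43429 − 0.36389) / 0.43429 ≈ 0.1621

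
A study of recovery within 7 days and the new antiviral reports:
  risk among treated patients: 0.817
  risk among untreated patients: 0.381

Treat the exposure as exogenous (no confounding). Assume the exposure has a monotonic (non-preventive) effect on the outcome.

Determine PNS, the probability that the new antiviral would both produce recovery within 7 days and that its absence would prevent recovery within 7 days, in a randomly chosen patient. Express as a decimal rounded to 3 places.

PNS ≈ 0.436

Let p₁ = 0.817, p₀ = 0.381.
Under exogeneity and monotonicity, PNS = p₁ − p₀.
PNS = 0.817 − 0.381 = 0.436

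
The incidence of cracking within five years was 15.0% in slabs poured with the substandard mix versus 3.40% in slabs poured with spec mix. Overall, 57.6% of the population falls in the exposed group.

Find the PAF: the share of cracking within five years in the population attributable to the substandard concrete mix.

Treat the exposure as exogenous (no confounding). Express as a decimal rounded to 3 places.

PAF ≈ 0.663

p₁ = 0.15, p₀ = 0.034.
Overall risk P(Y=1) = π·p₁ + (1−π)·p₀ = 0.576×0.15 + 0.424×0.034 = 0.10082.
Under exogeneity, PAF = [P(Y=1) − p₀] / P(Y=1).
PAF = (0.10082 − 0.034) / 0.10082 ≈ 0.6628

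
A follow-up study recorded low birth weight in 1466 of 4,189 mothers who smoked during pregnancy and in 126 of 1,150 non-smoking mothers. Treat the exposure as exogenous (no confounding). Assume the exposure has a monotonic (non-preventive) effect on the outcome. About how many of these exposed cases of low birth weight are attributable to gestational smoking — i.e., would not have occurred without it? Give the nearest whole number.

p₁ = P(outcome | exposed) = 1466/4189 = 0.34996
p₀ = P(outcome | unexposed) = 126/1150 = 0.10957
PN = (p₁ − p₀)/p₁ = (0.34996 − 0.10957) / 0.34996 ≈ 0.68692.
Attributable cases ≈ PN × (exposed cases) = 0.68692 × 1466 ≈ 1007.03.

about 1007 cases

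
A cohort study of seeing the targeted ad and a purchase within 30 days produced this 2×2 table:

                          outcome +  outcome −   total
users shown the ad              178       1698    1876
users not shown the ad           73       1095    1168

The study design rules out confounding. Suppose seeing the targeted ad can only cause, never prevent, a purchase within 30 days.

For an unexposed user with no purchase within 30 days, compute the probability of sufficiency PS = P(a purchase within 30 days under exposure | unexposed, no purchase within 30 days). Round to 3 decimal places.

p₁ = P(outcome | exposed) = 178/1876 = 0.094883
p₀ = P(outcome | unexposed) = 73/1168 = 0.0625
Under exogeneity and monotonicity, PS = (p₁ − p₀) / (1 − p₀).
PS = (0.094883 − 0.0625) / (1 − 0.0625) = 0.032383 / 0.9375 ≈ 0.0345

PS ≈ 0.035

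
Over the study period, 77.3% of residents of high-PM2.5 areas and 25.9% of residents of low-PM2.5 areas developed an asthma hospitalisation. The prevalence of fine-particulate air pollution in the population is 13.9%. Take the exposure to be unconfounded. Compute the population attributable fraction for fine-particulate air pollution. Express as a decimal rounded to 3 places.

PAF ≈ 0.216

p₁ = 0.773, p₀ = 0.259.
Overall risk P(Y=1) = π·p₁ + (1−π)·p₀ = 0.139×0.773 + 0.861×0.259 = 0.33045.
Under exogeneity, PAF = [P(Y=1) − p₀] / P(Y=1).
PAF = (0.33045 − 0.259) / 0.33045 ≈ 0.2162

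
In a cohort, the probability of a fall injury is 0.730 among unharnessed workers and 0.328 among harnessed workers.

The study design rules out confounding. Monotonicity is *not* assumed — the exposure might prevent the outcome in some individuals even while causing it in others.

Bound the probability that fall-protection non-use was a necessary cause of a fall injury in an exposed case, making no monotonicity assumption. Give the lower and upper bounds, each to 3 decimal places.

0.551 ≤ PN ≤ 0.921

Let p₁ = 0.73, p₀ = 0.328.
Under exogeneity alone the bounds on PN are max{0,(p₁−p₀)/p₁} ≤ PN ≤ min{1,(1−p₀)/p₁}.
  lower = (p₁ − p₀)/p₁ = 0.402 / 0.73 ≈ 0.5507
  upper = min{1, (1 − p₀)/p₁} = 0.672 / 0.73 ≈ 0.9205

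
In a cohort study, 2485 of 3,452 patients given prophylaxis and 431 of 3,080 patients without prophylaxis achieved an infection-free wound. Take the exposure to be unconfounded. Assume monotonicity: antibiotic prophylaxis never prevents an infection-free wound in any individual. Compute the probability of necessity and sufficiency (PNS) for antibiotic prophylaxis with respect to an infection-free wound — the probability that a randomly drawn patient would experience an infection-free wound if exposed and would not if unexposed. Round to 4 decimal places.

PNS ≈ 0.5799

p₁ = P(outcome | exposed) = 2485/3452 = 0.71987
p₀ = P(outcome | unexposed) = 431/3080 = 0.13994
Under exogeneity and monotonicity, PNS = p₁ − p₀.
PNS = 0.71987 − 0.13994 = 0.57994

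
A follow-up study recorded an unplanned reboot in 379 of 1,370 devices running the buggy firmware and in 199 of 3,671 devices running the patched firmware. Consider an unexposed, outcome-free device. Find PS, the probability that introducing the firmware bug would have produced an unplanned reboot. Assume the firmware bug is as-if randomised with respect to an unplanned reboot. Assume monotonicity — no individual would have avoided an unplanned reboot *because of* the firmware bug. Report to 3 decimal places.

PS ≈ 0.235

p₁ = P(outcome | exposed) = 379/1370 = 0.27664
p₀ = P(outcome | unexposed) = 199/3671 = 0.054209
Under exogeneity and monotonicity, PS = (p₁ − p₀) / (1 − p₀).
PS = (0.27664 − 0.054209) / (1 − 0.054209) = 0.22243 / 0.94579 ≈ 0.2352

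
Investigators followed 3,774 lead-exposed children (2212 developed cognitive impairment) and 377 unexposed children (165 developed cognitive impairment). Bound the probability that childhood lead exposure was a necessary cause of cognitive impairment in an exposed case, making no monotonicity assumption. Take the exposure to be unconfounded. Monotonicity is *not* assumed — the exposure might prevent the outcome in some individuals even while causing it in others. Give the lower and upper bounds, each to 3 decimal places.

0.253 ≤ PN ≤ 0.959

p₁ = P(outcome | exposed) = 2212/3774 = 0.58612
p₀ = P(outcome | unexposed) = 165/377 = 0.43767
Under exogeneity alone the bounds on PN are max{0,(p₁−p₀)/p₁} ≤ PN ≤ min{1,(1−p₀)/p₁}.
  lower = (p₁ − p₀)/p₁ = 0.14845 / 0.58612 ≈ 0.2533
  upper = min{1, (1 − p₀)/p₁} = 0.56233 / 0.58612 ≈ 0.9594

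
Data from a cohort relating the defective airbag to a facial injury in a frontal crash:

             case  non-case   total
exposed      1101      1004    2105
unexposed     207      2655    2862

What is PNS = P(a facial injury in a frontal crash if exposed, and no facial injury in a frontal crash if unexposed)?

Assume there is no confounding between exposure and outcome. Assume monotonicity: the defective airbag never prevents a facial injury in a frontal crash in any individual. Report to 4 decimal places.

PNS ≈ 0.4507

p₁ = P(outcome | exposed) = 1101/2105 = 0.52304
p₀ = P(outcome | unexposed) = 207/2862 = 0.072327
Under exogeneity and monotonicity, PNS = p₁ − p₀.
PNS = 0.52304 − 0.072327 = 0.45071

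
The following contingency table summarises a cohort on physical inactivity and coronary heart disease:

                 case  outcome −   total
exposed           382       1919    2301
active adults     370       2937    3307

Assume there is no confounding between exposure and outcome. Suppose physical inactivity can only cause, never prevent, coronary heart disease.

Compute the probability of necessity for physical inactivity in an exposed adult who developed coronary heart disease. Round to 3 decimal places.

PN ≈ 0.326

p₁ = P(outcome | exposed) = 382/2301 = 0.16601
p₀ = P(outcome | unexposed) = 370/3307 = 0.11188
Under exogeneity and monotonicity, PN = (p₁ − p₀)/p₁.
PN = (0.16601 − 0.11188) / 0.16601 ≈ 0.3261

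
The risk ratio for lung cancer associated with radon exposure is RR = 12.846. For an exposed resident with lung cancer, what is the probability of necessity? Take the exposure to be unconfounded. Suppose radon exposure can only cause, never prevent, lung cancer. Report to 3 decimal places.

Under exogeneity and monotonicity, PN = (RR − 1) / RR = 1 − 1/RR.
PN = (12.846 − 1) / 12.846 = 11.85 / 12.846 ≈ 0.9222

PN ≈ 0.922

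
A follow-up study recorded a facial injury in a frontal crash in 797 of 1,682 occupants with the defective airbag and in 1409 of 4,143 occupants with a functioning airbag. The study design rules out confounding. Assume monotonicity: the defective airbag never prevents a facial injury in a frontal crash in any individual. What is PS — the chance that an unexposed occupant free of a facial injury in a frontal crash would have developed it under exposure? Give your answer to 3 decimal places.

p₁ = P(outcome | exposed) = 797/1682 = 0.47384
p₀ = P(outcome | unexposed) = 1409/4143 = 0.34009
Under exogeneity and monotonicity, PS = (p₁ − p₀) / (1 − p₀).
PS = (0.47384 − 0.34009) / (1 − 0.34009) = 0.13375 / 0.65991 ≈ 0.2027

PS ≈ 0.203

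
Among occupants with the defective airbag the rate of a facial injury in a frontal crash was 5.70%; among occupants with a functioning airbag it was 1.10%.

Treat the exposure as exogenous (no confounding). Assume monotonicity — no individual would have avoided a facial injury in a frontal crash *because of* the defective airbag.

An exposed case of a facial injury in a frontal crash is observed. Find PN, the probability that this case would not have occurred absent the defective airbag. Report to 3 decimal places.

PN ≈ 0.807

p₁ = 0.057, p₀ = 0.011.
Under exogeneity and monotonicity, PN = (p₁ − p₀) / p₁.
PN = (0.057 − 0.011) / 0.057 = 0.046 / 0.057 ≈ 0.8070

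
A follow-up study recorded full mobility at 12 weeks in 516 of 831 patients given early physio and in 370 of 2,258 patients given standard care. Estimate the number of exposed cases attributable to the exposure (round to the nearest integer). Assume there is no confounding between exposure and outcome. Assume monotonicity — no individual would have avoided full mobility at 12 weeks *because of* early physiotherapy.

about 380 cases

p₁ = P(outcome | exposed) = 516/831 = 0.62094
p₀ = P(outcome | unexposed) = 370/2258 = 0.16386
PN = (p₁ − p₀)/p₁ = (0.62094 − 0.16386) / 0.62094 ≈ 0.73611.
Attributable cases ≈ PN × (exposed cases) = 0.73611 × 516 ≈ 379.83.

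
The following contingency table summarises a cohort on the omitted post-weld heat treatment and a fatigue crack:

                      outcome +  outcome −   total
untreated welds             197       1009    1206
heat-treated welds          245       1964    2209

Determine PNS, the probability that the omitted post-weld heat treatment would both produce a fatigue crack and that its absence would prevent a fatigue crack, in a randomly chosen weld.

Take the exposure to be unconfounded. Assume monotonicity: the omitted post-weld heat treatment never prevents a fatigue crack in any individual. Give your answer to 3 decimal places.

p₁ = P(outcome | exposed) = 197/1206 = 0.16335
p₀ = P(outcome | unexposed) = 245/2209 = 0.11091
Under exogeneity and monotonicity, PNS = p₁ − p₀.
PNS = 0.16335 − 0.11091 = 0.05244

PNS ≈ 0.052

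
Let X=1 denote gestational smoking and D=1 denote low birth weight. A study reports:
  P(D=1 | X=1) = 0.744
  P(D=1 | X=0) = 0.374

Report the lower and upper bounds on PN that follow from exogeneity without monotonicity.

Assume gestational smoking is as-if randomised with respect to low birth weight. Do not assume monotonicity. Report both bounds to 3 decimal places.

0.497 ≤ PN ≤ 0.841

Let p₁ = 0.744, p₀ = 0.374.
Under exogeneity alone the bounds on PN are max{0,(p₁−p₀)/p₁} ≤ PN ≤ min{1,(1−p₀)/p₁}.
  lower = (p₁ − p₀)/p₁ = 0.37 / 0.744 ≈ 0.4973
  upper = min{1, (1 − p₀)/p₁} = 0.626 / 0.744 ≈ 0.8414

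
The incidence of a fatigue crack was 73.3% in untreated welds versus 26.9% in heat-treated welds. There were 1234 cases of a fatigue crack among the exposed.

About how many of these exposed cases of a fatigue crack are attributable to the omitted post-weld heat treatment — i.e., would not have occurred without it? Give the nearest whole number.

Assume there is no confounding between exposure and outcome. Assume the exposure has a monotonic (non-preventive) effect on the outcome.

p₁ = 0.733, p₀ = 0.269.
PN = (p₁ − p₀)/p₁ = (0.733 − 0.269) / 0.733 ≈ 0.63302.
Attributable cases ≈ PN × (exposed cases) = 0.63302 × 1234 ≈ 781.14.

about 781 cases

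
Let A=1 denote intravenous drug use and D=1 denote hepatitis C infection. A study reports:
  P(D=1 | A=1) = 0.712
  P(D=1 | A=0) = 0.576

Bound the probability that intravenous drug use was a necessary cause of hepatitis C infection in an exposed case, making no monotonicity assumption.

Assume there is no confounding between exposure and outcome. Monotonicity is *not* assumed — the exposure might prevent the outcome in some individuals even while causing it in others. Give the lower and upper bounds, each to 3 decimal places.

Let p₁ = 0.712, p₀ = 0.576.
Under exogeneity alone the bounds on PN are max{0,(p₁−p₀)/p₁} ≤ PN ≤ min{1,(1−p₀)/p₁}.
  lower = (p₁ − p₀)/p₁ = 0.136 / 0.712 ≈ 0.1910
  upper = min{1, (1 − p₀)/p₁} = 0.424 / 0.712 ≈ 0.5955

0.191 ≤ PN ≤ 0.596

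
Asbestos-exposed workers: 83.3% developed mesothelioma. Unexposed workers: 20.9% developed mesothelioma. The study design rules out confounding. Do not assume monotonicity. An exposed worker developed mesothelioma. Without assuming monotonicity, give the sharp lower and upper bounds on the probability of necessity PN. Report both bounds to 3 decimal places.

0.749 ≤ PN ≤ 0.950

p₁ = 0.833, p₀ = 0.209.
Under exogeneity alone the bounds on PN are max{0,(p₁−p₀)/p₁} ≤ PN ≤ min{1,(1−p₀)/p₁}.
  lower = (p₁ − p₀)/p₁ = 0.624 / 0.833 ≈ 0.7491
  upper = min{1, (1 − p₀)/p₁} = 0.791 / 0.833 ≈ 0.9496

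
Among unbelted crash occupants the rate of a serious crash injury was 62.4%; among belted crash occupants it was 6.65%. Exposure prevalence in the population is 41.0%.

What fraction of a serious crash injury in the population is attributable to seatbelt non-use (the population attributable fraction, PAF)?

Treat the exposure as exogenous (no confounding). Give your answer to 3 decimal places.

p₁ = 0.624, p₀ = 0.0665.
Overall risk P(Y=1) = π·p₁ + (1−π)·p₀ = 0.41×0.624 + 0.59×0.0665 = 0.29508.
Under exogeneity, PAF = [P(Y=1) − p₀] / P(Y=1).
PAF = (0.29508 − 0.0665) / 0.29508 ≈ 0.7746

PAF ≈ 0.775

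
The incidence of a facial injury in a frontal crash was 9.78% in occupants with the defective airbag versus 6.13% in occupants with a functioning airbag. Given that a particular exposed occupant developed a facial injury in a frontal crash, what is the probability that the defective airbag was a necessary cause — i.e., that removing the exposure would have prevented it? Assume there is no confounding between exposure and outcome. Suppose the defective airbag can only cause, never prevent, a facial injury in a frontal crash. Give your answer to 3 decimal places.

PN ≈ 0.373

p₁ = 0.0978, p₀ = 0.0613.
Under exogeneity and monotonicity, PN = (p₁ − p₀) / p₁.
PN = (0.0978 − 0.0613) / 0.0978 = 0.0365 / 0.0978 ≈ 0.3732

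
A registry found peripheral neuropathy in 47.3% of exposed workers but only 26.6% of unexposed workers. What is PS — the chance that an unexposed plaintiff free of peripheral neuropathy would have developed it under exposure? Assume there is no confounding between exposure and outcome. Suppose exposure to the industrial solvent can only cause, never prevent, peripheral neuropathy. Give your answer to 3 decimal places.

PS ≈ 0.282

p₁ = 0.473, p₀ = 0.266.
Under exogeneity and monotonicity, PS = (p₁ − p₀) / (1 − p₀).
PS = (0.473 − 0.266) / (1 − 0.266) = 0.207 / 0.734 ≈ 0.2820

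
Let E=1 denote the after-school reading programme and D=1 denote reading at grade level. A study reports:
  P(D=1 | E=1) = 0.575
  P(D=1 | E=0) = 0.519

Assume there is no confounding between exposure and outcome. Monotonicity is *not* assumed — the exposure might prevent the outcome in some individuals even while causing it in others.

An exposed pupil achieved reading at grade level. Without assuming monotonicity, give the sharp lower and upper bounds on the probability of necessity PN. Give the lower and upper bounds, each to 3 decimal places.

Let p₁ = 0.575, p₀ = 0.519.
Under exogeneity alone the bounds on PN are max{0,(p₁−p₀)/p₁} ≤ PN ≤ min{1,(1−p₀)/p₁}.
  lower = (p₁ − p₀)/p₁ = 0.056 / 0.575 ≈ 0.0974
  upper = min{1, (1 − p₀)/p₁} = 0.481 / 0.575 ≈ 0.8365

0.097 ≤ PN ≤ 0.837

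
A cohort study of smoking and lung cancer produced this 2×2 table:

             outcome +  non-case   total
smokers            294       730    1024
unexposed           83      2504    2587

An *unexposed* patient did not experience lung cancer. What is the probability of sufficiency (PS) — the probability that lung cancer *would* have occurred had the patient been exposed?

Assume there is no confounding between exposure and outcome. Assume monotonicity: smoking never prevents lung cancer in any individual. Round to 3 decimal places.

PS ≈ 0.263

p₁ = P(outcome | exposed) = 294/1024 = 0.28711
p₀ = P(outcome | unexposed) = 83/2587 = 0.032083
Under exogeneity and monotonicity, PS = (p₁ − p₀) / (1 − p₀).
PS = (0.28711 − 0.032083) / (1 − 0.032083) = 0.25503 / 0.96792 ≈ 0.2635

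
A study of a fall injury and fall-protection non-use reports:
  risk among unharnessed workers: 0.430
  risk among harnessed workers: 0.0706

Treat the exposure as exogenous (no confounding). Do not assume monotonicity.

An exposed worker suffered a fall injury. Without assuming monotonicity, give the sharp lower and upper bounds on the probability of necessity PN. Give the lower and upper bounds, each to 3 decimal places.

Let p₁ = 0.43, p₀ = 0.0706.
Under exogeneity alone the bounds on PN are max{0,(p₁−p₀)/p₁} ≤ PN ≤ min{1,(1−p₀)/p₁}.
  lower = (p₁ − p₀)/p₁ = 0.3594 / 0.43 ≈ 0.8358
  upper = min{1, (1 − p₀)/p₁} = 0.9294 / 0.43 ≈ 2.1614 → capped at 1

0.836 ≤ PN ≤ 1.000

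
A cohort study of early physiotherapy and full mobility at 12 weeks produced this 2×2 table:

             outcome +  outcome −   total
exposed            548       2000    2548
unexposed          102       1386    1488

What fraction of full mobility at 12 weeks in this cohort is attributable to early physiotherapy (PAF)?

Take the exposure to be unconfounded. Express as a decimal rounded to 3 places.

p₁ = P(outcome | exposed) = 548/2548 = 0.21507
p₀ = P(outcome | unexposed) = 102/1488 = 0.068548
Exposure prevalence π = 2548/4036 = 0.63132; overall risk P(Y=1) = 0.16105.
Under exogeneity, PAF = [P(Y=1) − p₀]/P(Y=1).
PAF = (0.16105 − 0.068548) / 0.16105 ≈ 0.5744

PAF ≈ 0.574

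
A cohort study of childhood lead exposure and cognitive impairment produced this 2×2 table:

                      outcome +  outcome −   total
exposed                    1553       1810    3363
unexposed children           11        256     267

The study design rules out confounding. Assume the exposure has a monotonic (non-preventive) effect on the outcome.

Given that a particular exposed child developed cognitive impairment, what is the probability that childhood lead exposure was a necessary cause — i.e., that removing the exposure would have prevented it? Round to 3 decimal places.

PN ≈ 0.911

p₁ = P(outcome | exposed) = 1553/3363 = 0.46179
p₀ = P(outcome | unexposed) = 11/267 = 0.041199
Under exogeneity and monotonicity, PN = (p₁ − p₀) / p₁.
PN = (0.46179 − 0.041199) / 0.46179 = 0.42059 / 0.46179 ≈ 0.9108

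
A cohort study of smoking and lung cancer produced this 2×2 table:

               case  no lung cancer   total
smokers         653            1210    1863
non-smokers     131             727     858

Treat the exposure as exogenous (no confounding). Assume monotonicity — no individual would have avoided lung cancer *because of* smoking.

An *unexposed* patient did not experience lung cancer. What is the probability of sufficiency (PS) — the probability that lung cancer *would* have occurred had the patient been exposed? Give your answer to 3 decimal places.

p₁ = P(outcome | exposed) = 653/1863 = 0.35051
p₀ = P(outcome | unexposed) = 131/858 = 0.15268
Under exogeneity and monotonicity, PS = (p₁ − p₀) / (1 − p₀).
PS = (0.35051 − 0.15268) / (1 − 0.15268) = 0.19783 / 0.84732 ≈ 0.2335

PS ≈ 0.233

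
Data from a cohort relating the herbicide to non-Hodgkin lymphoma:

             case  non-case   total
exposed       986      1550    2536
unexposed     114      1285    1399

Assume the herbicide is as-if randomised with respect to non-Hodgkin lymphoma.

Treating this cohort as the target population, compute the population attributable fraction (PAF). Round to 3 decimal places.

PAF ≈ 0.708

p₁ = P(outcome | exposed) = 986/2536 = 0.3888
p₀ = P(outcome | unexposed) = 114/1399 = 0.081487
Exposure prevalence π = 2536/3935 = 0.64447; overall risk P(Y=1) = 0.27954.
Under exogeneity, PAF = [P(Y=1) − p₀]/P(Y=1).
PAF = (0.27954 − 0.081487) / 0.27954 ≈ 0.7085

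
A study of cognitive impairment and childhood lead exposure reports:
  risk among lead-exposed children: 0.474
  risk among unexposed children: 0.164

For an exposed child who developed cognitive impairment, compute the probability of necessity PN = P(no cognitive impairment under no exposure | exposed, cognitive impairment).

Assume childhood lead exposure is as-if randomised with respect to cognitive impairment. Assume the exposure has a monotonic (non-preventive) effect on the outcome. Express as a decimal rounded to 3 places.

PN ≈ 0.654

Let p₁ = 0.474, p₀ = 0.164.
Under exogeneity and monotonicity, PN = (p₁ − p₀) / p₁.
PN = (0.474 − 0.164) / 0.474 = 0.31 / 0.474 ≈ 0.6540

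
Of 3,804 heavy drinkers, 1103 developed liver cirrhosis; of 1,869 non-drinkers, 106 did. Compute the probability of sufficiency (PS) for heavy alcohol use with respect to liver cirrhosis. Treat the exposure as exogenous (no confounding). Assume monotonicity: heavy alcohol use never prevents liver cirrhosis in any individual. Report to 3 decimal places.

PS ≈ 0.247

p₁ = P(outcome | exposed) = 1103/3804 = 0.28996
p₀ = P(outcome | unexposed) = 106/1869 = 0.056715
Under exogeneity and monotonicity, PS = (p₁ − p₀) / (1 − p₀).
PS = (0.28996 − 0.056715) / (1 − 0.056715) = 0.23324 / 0.94329 ≈ 0.2473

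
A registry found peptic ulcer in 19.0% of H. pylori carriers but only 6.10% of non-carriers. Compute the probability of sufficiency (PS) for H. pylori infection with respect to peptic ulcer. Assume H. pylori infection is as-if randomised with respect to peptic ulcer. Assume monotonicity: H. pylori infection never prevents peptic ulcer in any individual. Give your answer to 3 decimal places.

p₁ = 0.19, p₀ = 0.061.
Under exogeneity and monotonicity, PS = (p₁ − p₀) / (1 − p₀).
PS = (0.19 − 0.061) / (1 − 0.061) = 0.129 / 0.939 ≈ 0.1374

PS ≈ 0.137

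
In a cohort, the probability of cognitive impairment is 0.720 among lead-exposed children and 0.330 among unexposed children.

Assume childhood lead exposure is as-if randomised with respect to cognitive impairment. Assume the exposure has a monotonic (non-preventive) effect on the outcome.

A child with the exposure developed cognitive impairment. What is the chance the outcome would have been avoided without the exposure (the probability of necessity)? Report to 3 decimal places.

PN ≈ 0.542

Let p₁ = 0.72, p₀ = 0.33.
Under exogeneity and monotonicity, PN = (p₁ − p₀) / p₁.
PN = (0.72 − 0.33) / 0.72 = 0.39 / 0.72 ≈ 0.5417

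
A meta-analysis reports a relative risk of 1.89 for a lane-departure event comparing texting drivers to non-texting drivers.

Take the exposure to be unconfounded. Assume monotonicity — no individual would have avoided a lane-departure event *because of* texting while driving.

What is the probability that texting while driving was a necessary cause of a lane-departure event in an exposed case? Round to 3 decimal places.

PN ≈ 0.471

Under exogeneity and monotonicity, PN = (RR − 1) / RR = 1 − 1/RR.
PN = (1.89 − 1) / 1.89 = 0.89 / 1.89 ≈ 0.4709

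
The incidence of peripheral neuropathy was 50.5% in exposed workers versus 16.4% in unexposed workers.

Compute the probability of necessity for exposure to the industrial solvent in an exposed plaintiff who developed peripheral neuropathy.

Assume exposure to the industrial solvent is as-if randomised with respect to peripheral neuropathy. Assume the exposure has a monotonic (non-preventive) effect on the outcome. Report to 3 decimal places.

PN ≈ 0.675

p₁ = 0.505, p₀ = 0.164.
Under exogeneity and monotonicity, PN = (p₁ − p₀) / p₁.
PN = (0.505 − 0.164) / 0.505 = 0.341 / 0.505 ≈ 0.6752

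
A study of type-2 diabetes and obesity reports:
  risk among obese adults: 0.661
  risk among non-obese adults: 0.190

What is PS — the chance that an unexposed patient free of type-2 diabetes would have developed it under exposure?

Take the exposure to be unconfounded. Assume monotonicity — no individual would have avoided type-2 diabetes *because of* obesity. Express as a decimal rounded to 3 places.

Let p₁ = 0.661, p₀ = 0.19.
Under exogeneity and monotonicity, PS = (p₁ − p₀) / (1 − p₀).
PS = (0.661 − 0.19) / (1 − 0.19) = 0.471 / 0.81 ≈ 0.5815

PS ≈ 0.581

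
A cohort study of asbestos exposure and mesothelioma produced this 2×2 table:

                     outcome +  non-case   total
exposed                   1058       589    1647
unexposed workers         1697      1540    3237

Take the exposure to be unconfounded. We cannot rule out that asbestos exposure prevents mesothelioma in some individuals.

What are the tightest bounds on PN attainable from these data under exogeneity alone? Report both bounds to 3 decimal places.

0.184 ≤ PN ≤ 0.741

p₁ = P(outcome | exposed) = 1058/1647 = 0.64238
p₀ = P(outcome | unexposed) = 1697/3237 = 0.52425
Under exogeneity alone the bounds on PN are max{0,(p₁−p₀)/p₁} ≤ PN ≤ min{1,(1−p₀)/p₁}.
  lower = (p₁ − p₀)/p₁ = 0.11813 / 0.64238 ≈ 0.1839
  upper = min{1, (1 − p₀)/p₁} = 0.47575 / 0.64238 ≈ 0.7406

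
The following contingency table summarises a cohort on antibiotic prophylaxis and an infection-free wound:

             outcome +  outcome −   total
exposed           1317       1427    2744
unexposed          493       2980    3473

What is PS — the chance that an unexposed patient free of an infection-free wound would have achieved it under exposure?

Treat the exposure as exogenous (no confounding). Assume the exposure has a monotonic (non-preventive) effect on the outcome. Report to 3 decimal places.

PS ≈ 0.394

p₁ = P(outcome | exposed) = 1317/2744 = 0.47996
p₀ = P(outcome | unexposed) = 493/3473 = 0.14195
Under exogeneity and monotonicity, PS = (p₁ − p₀) / (1 − p₀).
PS = (0.47996 − 0.14195) / (1 − 0.14195) = 0.338 / 0.85805 ≈ 0.3939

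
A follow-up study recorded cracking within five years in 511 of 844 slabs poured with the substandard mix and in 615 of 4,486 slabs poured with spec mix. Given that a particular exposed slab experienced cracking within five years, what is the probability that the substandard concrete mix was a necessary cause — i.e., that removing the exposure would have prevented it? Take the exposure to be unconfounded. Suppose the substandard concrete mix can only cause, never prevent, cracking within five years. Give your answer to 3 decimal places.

p₁ = P(outcome | exposed) = 511/844 = 0.60545
p₀ = P(outcome | unexposed) = 615/4486 = 0.13709
Under exogeneity and monotonicity, PN = (p₁ − p₀) / p₁.
PN = (0.60545 − 0.13709) / 0.60545 = 0.46836 / 0.60545 ≈ 0.7736

PN ≈ 0.774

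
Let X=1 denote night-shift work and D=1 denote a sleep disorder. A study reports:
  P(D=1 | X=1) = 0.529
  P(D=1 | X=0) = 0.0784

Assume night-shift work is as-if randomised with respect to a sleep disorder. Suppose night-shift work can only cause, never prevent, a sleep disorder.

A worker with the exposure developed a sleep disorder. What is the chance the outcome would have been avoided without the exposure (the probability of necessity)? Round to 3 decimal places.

PN ≈ 0.852

Let p₁ = 0.529, p₀ = 0.0784.
Under exogeneity and monotonicity, PN = (p₁ − p₀) / p₁.
PN = (0.529 − 0.0784) / 0.529 = 0.4506 / 0.529 ≈ 0.8518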